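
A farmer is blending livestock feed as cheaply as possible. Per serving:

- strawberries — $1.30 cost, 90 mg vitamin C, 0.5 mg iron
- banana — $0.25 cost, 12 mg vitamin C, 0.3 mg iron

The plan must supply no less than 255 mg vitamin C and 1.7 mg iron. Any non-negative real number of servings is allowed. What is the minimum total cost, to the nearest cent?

Check every corner: each single food scaled to meet both minima, and each pair solved so both constraints bind.
strawberries only: max(255/90, 1.7/0.5) = 3.4 servings → $4.42.
banana only: max(255/12, 1.7/0.3) = 21.25 servings → $5.31.
strawberries + banana with both tight: 2.671 servings and 1.214 servings → $3.78.
So the least-cost plan costs $3.78.

$3.78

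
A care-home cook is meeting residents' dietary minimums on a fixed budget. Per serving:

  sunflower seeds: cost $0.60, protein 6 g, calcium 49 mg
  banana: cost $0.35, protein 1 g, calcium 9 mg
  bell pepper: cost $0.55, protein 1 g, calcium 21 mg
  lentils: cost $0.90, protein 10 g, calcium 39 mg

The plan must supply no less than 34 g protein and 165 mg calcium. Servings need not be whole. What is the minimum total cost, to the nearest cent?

The cheapest plan sits at a corner of the feasible region — with two constraints it uses at most two foods.
sunflower seeds only: max(34/6, 165/49) = 5.667 servings → $3.40.
banana only: max(34/1, 165/9) = 34 servings → $11.90.
bell pepper only: max(34/1, 165/21) = 34 servings → $18.70.
lentils only: max(34/10, 165/39) = 4.231 servings → $3.81.
sunflower seeds + banana: intersection lies outside the first quadrant.
sunflower seeds + bell pepper: intersection lies outside the first quadrant.
sunflower seeds + lentils with both tight: 1.266 servings and 2.641 servings → $3.14.
banana + bell pepper: the both-tight solution has a negative serving — not a feasible corner.
banana + lentils with both tight: 6.353 servings and 2.765 servings → $4.71.
bell pepper + lentils with both tight: 1.895 servings and 3.211 servings → $3.93.
So the least-cost plan costs $3.14.

$3.14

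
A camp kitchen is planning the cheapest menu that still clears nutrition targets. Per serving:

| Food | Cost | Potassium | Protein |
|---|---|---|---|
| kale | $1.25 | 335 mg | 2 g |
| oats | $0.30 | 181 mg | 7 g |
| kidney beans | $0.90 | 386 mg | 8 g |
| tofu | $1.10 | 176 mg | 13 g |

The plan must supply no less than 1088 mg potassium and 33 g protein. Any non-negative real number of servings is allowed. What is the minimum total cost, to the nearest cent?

$1.80

Compare the cost at each extreme point of the feasible region.
kale only: max(1088/335, 33/2) = 16.5 servings → $20.62.
oats only: max(1088/181, 33/7) = 6.011 servings → $1.80.
kidney beans only: max(1088/386, 33/8) = 4.125 servings → $3.71.
tofu only: max(1088/176, 33/13) = 6.182 servings → $6.80.
kale + oats with both tight: 0.8285 servings and 4.478 servings → $2.38.
kale + kidney beans: intersection lies outside the first quadrant.
kale + tofu with both tight: 2.082 servings and 2.218 servings → $5.04.
oats + kidney beans with both tight: 3.217 servings and 1.31 servings → $2.14.
oats + tofu with both targets exact would need a negative amount; discard.
kidney beans + tofu with both tight: 2.309 servings and 1.117 servings → $3.31.
So the least-cost plan costs $1.80.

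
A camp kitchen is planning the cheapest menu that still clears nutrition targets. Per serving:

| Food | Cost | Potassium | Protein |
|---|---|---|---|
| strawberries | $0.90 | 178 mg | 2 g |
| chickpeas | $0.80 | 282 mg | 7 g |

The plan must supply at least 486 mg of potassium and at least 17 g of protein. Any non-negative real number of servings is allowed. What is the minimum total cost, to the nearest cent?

Two binding constraints pin down two serving amounts, so the optimal mix uses at most two foods. The candidates are each food alone (scaled to the tighter of potassium/protein) and each pair with both constraints tight.
strawberries only: max(486/178, 17/2) = 8.5 servings → $7.65.
chickpeas only: max(486/282, 17/7) = 2.429 servings → $1.94.
strawberries + chickpeas: the both-tight solution has a negative serving — not a feasible corner.
Cheapest feasible corner: $1.94.

$1.94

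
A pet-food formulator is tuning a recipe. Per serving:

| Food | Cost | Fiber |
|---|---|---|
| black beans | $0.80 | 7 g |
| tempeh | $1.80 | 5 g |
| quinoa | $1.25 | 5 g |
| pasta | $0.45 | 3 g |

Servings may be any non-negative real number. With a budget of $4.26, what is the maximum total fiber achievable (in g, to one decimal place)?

37.3 g

Fiber per dollar: black beans 8.75, pasta 6.667, quinoa 4, tempeh 2.778.
With no serving limits, spend the whole cost allowance on black beans: $4.26 / $0.80 × 7 g = 37.3 g.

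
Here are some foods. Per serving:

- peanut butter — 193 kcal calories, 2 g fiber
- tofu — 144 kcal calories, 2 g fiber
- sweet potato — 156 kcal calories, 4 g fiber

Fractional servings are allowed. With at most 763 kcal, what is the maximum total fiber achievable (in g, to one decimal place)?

19.6 g

Fiber per kcal: sweet potato 0.02564, tofu 0.01389, peanut butter 0.01036.
With no serving limits, spend the whole calories allowance on sweet potato: 763 kcal / 156 kcal × 4 g = 19.6 g.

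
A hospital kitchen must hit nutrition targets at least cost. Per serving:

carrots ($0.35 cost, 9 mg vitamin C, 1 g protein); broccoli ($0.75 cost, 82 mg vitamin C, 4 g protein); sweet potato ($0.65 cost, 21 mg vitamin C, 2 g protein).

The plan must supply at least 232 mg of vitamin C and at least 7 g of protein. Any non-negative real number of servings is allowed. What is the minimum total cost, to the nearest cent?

With two linear requirements the optimum uses one or two foods; enumerate the corners.
carrots only: max(232/9, 7/1) = 25.78 servings → $9.02.
broccoli only: max(232/82, 7/4) = 2.829 servings → $2.12.
sweet potato only: max(232/21, 7/2) = 11.05 servings → $7.18.
carrots + broccoli: intersection lies outside the first quadrant.
carrots + sweet potato: intersection lies outside the first quadrant.
broccoli + sweet potato with both targets exact would need a negative amount; discard.
Cheapest feasible corner: $2.12.

$2.12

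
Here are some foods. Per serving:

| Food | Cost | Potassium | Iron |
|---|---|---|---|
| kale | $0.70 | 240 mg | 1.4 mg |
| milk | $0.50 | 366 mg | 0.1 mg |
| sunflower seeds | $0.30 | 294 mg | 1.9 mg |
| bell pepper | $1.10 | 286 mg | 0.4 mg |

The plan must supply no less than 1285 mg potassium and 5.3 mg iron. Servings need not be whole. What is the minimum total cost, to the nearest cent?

$1.31

This is a tiny linear program; its minimum lies at a vertex of the feasible set. List the vertices and price them.
kale only: max(1285/240, 5.3/1.4) = 5.354 servings → $3.75.
milk only: max(1285/366, 5.3/0.1) = 53 servings → $26.50.
sunflower seeds only: max(1285/294, 5.3/1.9) = 4.371 servings → $1.31.
bell pepper only: max(1285/286, 5.3/0.4) = 13.25 servings → $14.57.
kale + milk with both tight: 3.709 servings and 1.079 servings → $3.14.
kale + sunflower seeds: intersection lies outside the first quadrant.
kale + bell pepper with both tight: 3.291 servings and 1.731 servings → $4.21.
milk + sunflower seeds with both tight: 1.326 servings and 2.72 servings → $1.48.
milk + bell pepper with both targets exact would need a negative amount; discard.
sunflower seeds + bell pepper with both tight: 2.353 servings and 2.074 servings → $2.99.
Cheapest feasible corner: $1.31.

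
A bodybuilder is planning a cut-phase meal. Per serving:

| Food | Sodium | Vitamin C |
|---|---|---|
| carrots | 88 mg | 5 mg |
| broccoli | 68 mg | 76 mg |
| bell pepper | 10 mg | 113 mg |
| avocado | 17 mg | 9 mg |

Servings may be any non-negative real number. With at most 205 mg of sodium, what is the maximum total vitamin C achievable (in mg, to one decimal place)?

Vitamin C per mg sodium: bell pepper 11.3, broccoli 1.118, avocado 0.5294, carrots 0.05682.
With no serving limits, spend the whole sodium allowance on bell pepper: 205 mg / 10 mg × 113 mg = 2316.5 mg.

2316.5 mg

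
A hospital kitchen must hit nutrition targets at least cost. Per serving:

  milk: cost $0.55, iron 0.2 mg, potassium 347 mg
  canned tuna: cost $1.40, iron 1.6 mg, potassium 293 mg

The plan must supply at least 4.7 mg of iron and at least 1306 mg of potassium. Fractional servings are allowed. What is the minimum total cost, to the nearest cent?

$4.65

milk only: max(4.7/0.2, 1306/347) = 23.5 servings → $12.93.
canned tuna only: max(4.7/1.6, 1306/293) = 4.457 servings → $6.24.
milk + canned tuna with both tight: 1.435 servings and 2.758 servings → $4.65.
Cheapest feasible corner: $4.65.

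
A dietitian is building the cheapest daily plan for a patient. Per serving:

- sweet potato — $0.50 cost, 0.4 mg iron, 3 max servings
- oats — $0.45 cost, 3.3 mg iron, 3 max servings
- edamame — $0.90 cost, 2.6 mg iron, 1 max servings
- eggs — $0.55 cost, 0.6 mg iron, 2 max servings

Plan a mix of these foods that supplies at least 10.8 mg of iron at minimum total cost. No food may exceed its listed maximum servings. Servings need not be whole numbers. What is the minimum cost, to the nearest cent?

Cost per mg of iron: oats $0.1364, edamame $0.3462, eggs $0.9167, sweet potato $1.2500.
Take 3 servings of oats: +9.9 mg iron for $1.35 (total $1.35, still need 0.9 mg).
Take 0.3462 servings of edamame: +0.9 mg iron for $0.31 (total $1.66, still need 0.0 mg).
Filling from the cheapest source first is optimal under one linear minimum: $1.66.

$1.66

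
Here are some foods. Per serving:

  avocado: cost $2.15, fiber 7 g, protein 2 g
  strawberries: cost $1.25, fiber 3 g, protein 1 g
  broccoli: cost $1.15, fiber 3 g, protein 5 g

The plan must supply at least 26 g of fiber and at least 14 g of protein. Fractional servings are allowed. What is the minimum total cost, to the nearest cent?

This is a tiny linear program; its minimum lies at a vertex of the feasible set. List the vertices and price them.
avocado only: max(26/7, 14/2) = 7 servings → $15.05.
strawberries only: max(26/3, 14/1) = 14 servings → $17.50.
broccoli only: max(26/3, 14/5) = 8.667 servings → $9.97.
avocado + strawberries: the both-tight solution has a negative serving — not a feasible corner.
avocado + broccoli with both tight: 3.034 servings and 1.586 servings → $8.35.
strawberries + broccoli with both tight: 7.333 servings and 1.333 servings → $10.70.
Cheapest feasible corner: $8.35.

$8.35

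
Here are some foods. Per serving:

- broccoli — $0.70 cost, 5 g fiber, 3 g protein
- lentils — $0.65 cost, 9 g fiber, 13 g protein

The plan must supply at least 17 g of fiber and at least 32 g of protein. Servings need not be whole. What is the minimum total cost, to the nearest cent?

Minimising a linear cost over {fiber ≥ 17, protein ≥ 32, servings ≥ 0} — the optimum is at a vertex, using one or two foods.
broccoli only: max(17/5, 32/3) = 10.67 servings → $7.47.
lentils only: max(17/9, 32/13) = 2.462 servings → $1.60.
broccoli + lentils: intersection lies outside the first quadrant.
The minimum over all feasible corners is $1.60.

$1.60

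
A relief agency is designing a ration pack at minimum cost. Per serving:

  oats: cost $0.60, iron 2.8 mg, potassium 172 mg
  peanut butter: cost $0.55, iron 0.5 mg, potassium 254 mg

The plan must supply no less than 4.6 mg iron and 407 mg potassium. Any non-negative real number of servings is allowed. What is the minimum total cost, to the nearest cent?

$1.23

This is a tiny linear program; its minimum lies at a vertex of the feasible set. List the vertices and price them.
oats only: max(4.6/2.8, 407/172) = 2.366 servings → $1.42.
peanut butter only: max(4.6/0.5, 407/254) = 9.2 servings → $5.06.
oats + peanut butter with both tight: 1.543 servings and 0.5573 servings → $1.23.
The minimum over all feasible corners is $1.23.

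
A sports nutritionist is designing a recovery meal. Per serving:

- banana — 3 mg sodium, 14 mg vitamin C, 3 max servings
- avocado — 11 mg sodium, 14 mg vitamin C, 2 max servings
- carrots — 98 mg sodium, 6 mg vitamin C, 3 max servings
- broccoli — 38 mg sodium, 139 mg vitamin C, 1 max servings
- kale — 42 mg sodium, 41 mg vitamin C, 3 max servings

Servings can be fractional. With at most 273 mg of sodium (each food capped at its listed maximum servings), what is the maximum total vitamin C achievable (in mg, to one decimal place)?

336.8 mg

Vitamin C per mg sodium: banana 4.667, broccoli 3.658, avocado 1.273, kale 0.9762, carrots 0.06122.
Take 3 servings of banana: uses 9 mg sodium, +42.0 mg vitamin C (running total 42.0 mg).
Take 1 serving of broccoli: uses 38 mg sodium, +139.0 mg vitamin C (running total 181.0 mg).
Take 2 servings of avocado: uses 22 mg sodium, +28.0 mg vitamin C (running total 209.0 mg).
Take 3 servings of kale: uses 126 mg sodium, +123.0 mg vitamin C (running total 332.0 mg).
Take 0.7959 servings of carrots: uses 78 mg sodium, +4.8 mg vitamin C (running total 336.8 mg).
Greedy by best ratio exhausts the sodium allowance optimally: 336.8 mg.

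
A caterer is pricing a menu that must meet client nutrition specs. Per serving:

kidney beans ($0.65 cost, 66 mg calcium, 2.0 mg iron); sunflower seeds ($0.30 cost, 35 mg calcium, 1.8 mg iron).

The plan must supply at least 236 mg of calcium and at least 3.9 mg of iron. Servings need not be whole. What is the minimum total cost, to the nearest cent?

Check every corner: each single food scaled to meet both minima, and each pair solved so both constraints bind.
kidney beans only: max(236/66, 3.9/2.0) = 3.576 servings → $2.32.
sunflower seeds only: max(236/35, 3.9/1.8) = 6.743 servings → $2.02.
kidney beans + sunflower seeds with both targets exact would need a negative amount; discard.
The minimum over all feasible corners is $2.02.

$2.02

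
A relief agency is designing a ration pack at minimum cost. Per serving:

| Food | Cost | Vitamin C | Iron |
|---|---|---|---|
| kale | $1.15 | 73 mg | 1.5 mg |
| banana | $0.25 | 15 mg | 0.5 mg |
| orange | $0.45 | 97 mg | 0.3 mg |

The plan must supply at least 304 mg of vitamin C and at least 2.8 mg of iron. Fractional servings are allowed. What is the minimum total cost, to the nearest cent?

At the optimum either one food covers both requirements or two foods hit both targets exactly; no other combination can be cheaper.
kale only: max(304/73, 2.8/1.5) = 4.164 servings → $4.79.
banana only: max(304/15, 2.8/0.5) = 20.27 servings → $5.07.
orange only: max(304/97, 2.8/0.3) = 9.333 servings → $4.20.
kale + banana with both targets exact would need a negative amount; discard.
kale + orange with both tight: 1.46 servings and 2.036 servings → $2.59.
banana + orange with both tight: 4.1 servings and 2.5 servings → $2.15.
Cheapest feasible corner: $2.15.

$2.15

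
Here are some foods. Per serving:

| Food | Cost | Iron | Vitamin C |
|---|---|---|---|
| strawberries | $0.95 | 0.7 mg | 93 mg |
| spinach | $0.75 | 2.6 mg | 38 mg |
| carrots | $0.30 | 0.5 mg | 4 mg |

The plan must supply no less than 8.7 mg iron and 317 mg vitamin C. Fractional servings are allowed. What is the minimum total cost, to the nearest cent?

With two linear requirements the optimum uses one or two foods; enumerate the corners.
strawberries only: max(8.7/0.7, 317/93) = 12.43 servings → $11.81.
spinach only: max(8.7/2.6, 317/38) = 8.342 servings → $6.26.
carrots only: max(8.7/0.5, 317/4) = 79.25 servings → $23.77.
strawberries + spinach with both tight: 2.294 servings and 2.729 servings → $4.23.
strawberries + carrots with both tight: 2.831 servings and 13.44 servings → $6.72.
spinach + carrots: the both-tight solution has a negative serving — not a feasible corner.
Cheapest feasible corner: $4.23.

$4.23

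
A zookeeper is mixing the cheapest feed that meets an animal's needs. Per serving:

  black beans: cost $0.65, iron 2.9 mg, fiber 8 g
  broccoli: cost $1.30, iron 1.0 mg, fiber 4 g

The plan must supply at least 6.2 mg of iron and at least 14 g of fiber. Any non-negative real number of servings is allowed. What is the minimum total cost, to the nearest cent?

$1.39

Two binding constraints pin down two serving amounts, so the optimal mix uses at most two foods. The candidates are each food alone (scaled to the tighter of iron/fiber) and each pair with both constraints tight.
black beans only: max(6.2/2.9, 14/8) = 2.138 servings → $1.39.
broccoli only: max(6.2/1.0, 14/4) = 6.2 servings → $8.06.
black beans + broccoli: the both-tight solution has a negative serving — not a feasible corner.
The minimum over all feasible corners is $1.39.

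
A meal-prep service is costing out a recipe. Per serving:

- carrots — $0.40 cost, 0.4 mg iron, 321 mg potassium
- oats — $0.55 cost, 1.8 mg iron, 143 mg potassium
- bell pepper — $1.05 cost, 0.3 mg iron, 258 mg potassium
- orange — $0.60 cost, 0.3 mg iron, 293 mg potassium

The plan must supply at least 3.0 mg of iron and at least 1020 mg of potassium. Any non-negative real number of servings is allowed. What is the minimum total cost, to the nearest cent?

At the optimum either one food covers both requirements or two foods hit both targets exactly; no other combination can be cheaper.
carrots only: max(3.0/0.4, 1020/321) = 7.5 servings → $3.00.
oats only: max(3.0/1.8, 1020/143) = 7.133 servings → $3.92.
bell pepper only: max(3.0/0.3, 1020/258) = 10 servings → $10.50.
orange only: max(3.0/0.3, 1020/293) = 10 servings → $6.00.
carrots + oats with both tight: 2.703 servings and 1.066 servings → $1.67.
carrots + bell pepper: intersection lies outside the first quadrant.
carrots + orange: the both-tight solution has a negative serving — not a feasible corner.
oats + bell pepper with both tight: 1.11 servings and 3.338 servings → $4.12.
oats + orange with both tight: 1.183 servings and 2.904 servings → $2.39.
bell pepper + orange: the both-tight solution has a negative serving — not a feasible corner.
Cheapest feasible corner: $1.67.

$1.67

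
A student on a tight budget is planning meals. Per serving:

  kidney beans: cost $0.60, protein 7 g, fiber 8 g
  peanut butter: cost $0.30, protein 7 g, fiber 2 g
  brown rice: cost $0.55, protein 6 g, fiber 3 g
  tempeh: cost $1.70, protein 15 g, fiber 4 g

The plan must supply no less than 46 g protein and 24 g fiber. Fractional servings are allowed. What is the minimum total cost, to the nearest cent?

$2.51

Two binding constraints pin down two serving amounts, so the optimal mix uses at most two foods. The candidates are each food alone (scaled to the tighter of protein/fiber) and each pair with both constraints tight.
kidney beans only: max(46/7, 24/8) = 6.571 servings → $3.94.
peanut butter only: max(46/7, 24/2) = 12 servings → $3.60.
brown rice only: max(46/6, 24/3) = 8 servings → $4.40.
tempeh only: max(46/15, 24/4) = 6 servings → $10.20.
kidney beans + peanut butter with both tight: 1.81 servings and 4.762 servings → $2.51.
kidney beans + brown rice with both tight: 0.2222 servings and 7.407 servings → $4.21.
kidney beans + tempeh with both tight: 1.913 servings and 2.174 servings → $4.84.
peanut butter + brown rice: the both-tight solution has a negative serving — not a feasible corner.
peanut butter + tempeh with both targets exact would need a negative amount; discard.
brown rice + tempeh with both targets exact would need a negative amount; discard.
The minimum over all feasible corners is $2.51.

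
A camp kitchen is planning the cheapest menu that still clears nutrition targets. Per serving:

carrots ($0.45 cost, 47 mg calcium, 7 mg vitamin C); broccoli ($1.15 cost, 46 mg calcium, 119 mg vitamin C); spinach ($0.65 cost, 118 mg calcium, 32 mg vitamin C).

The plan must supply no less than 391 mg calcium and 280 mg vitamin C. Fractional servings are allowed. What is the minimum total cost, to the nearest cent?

$3.62

An LP optimum is at a vertex; with two nutrient constraints at most two foods are used. Check each candidate.
carrots only: max(391/47, 280/7) = 40 servings → $18.00.
broccoli only: max(391/46, 280/119) = 8.5 servings → $9.78.
spinach only: max(391/118, 280/32) = 8.75 servings → $5.69.
carrots + broccoli with both tight: 6.384 servings and 1.977 servings → $5.15.
carrots + spinach with both targets exact would need a negative amount; discard.
broccoli + spinach with both tight: 1.633 servings and 2.677 servings → $3.62.
Cheapest feasible corner: $3.62.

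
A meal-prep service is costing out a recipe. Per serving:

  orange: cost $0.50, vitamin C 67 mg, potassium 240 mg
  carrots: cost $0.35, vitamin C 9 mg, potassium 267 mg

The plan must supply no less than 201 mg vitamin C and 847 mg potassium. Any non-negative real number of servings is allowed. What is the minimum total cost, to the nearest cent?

$1.65

Two binding constraints pin down two serving amounts, so the optimal mix uses at most two foods. The candidates are each food alone (scaled to the tighter of vitamin C/potassium) and each pair with both constraints tight.
orange only: max(201/67, 847/240) = 3.529 servings → $1.76.
carrots only: max(201/9, 847/267) = 22.33 servings → $7.82.
orange + carrots with both tight: 2.927 servings and 0.541 servings → $1.65.
The minimum over all feasible corners is $1.65.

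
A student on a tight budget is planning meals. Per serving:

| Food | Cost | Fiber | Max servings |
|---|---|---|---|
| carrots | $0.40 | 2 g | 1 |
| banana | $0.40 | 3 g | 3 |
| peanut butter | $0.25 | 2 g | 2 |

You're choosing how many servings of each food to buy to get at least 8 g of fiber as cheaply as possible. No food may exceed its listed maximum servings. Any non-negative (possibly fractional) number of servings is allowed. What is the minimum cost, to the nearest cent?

Cost per g of fiber: peanut butter $0.1250, banana $0.1333, carrots $0.2000.
Take 2 servings of peanut butter: +4.0 g fiber for $0.50 (total $0.50, still need 4.0 g).
Take 1.333 servings of banana: +4.0 g fiber for $0.53 (total $1.03, still need 0.0 g).
Filling from the cheapest source first is optimal under one linear minimum: $1.03.

$1.03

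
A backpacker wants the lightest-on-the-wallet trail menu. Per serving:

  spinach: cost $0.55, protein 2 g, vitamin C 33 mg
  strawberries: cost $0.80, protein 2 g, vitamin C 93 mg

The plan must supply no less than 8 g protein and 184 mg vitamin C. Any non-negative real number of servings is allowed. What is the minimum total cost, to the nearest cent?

Compare the cost at each extreme point of the feasible region.
spinach only: max(8/2, 184/33) = 5.576 servings → $3.07.
strawberries only: max(8/2, 184/93) = 4 servings → $3.20.
spinach + strawberries with both tight: 3.133 servings and 0.8667 servings → $2.42.
Cheapest feasible corner: $2.42.

$2.42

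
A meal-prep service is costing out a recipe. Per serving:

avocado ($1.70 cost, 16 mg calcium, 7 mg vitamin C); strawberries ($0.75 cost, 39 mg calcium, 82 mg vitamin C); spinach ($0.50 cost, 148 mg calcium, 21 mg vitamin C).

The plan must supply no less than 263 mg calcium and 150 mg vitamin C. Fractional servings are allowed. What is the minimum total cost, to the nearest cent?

With two linear requirements the optimum uses one or two foods; enumerate the corners.
avocado only: max(263/16, 150/7) = 21.43 servings → $36.43.
strawberries only: max(263/39, 150/82) = 6.744 servings → $5.06.
spinach only: max(263/148, 150/21) = 7.143 servings → $3.57.
avocado + strawberries with both tight: 15.13 servings and 0.538 servings → $26.12.
avocado + spinach: intersection lies outside the first quadrant.
strawberries + spinach with both tight: 1.474 servings and 1.389 servings → $1.80.
So the least-cost plan costs $1.80.

$1.80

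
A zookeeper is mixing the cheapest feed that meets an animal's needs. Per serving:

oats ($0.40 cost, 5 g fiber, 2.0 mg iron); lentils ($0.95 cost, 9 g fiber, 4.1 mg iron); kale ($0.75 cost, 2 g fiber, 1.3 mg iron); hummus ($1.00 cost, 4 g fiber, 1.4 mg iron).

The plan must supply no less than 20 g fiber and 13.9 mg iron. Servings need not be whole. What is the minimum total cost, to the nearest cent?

$2.78

oats only: max(20/5, 13.9/2.0) = 6.95 servings → $2.78.
lentils only: max(20/9, 13.9/4.1) = 3.39 servings → $3.22.
kale only: max(20/2, 13.9/1.3) = 10.69 servings → $8.02.
hummus only: max(20/4, 13.9/1.4) = 9.929 servings → $9.93.
oats + lentils: the both-tight solution has a negative serving — not a feasible corner.
oats + kale with both targets exact would need a negative amount; discard.
oats + hummus with both targets exact would need a negative amount; discard.
lentils + kale: intersection lies outside the first quadrant.
lentils + hummus: intersection lies outside the first quadrant.
kale + hummus: the both-tight solution has a negative serving — not a feasible corner.
The minimum over all feasible corners is $2.78.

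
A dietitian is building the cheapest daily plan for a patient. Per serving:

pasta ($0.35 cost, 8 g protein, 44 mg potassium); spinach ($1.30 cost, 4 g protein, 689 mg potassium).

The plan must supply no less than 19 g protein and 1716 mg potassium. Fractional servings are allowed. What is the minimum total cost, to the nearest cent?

$3.55

Minimising a linear cost over {protein ≥ 19, potassium ≥ 1716, servings ≥ 0} — the optimum is at a vertex, using one or two foods.
pasta only: max(19/8, 1716/44) = 39 servings → $13.65.
spinach only: max(19/4, 1716/689) = 4.75 servings → $6.17.
pasta + spinach with both tight: 1.167 servings and 2.416 servings → $3.55.
The minimum over all feasible corners is $3.55.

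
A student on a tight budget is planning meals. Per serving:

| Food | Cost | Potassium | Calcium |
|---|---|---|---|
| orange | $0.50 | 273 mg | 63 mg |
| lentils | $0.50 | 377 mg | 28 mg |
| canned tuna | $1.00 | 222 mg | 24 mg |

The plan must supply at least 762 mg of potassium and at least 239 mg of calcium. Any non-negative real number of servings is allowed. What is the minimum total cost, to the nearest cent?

$1.90

An LP optimum is at a vertex; with two nutrient constraints at most two foods are used. Check each candidate.
orange only: max(762/273, 239/63) = 3.794 servings → $1.90.
lentils only: max(762/377, 239/28) = 8.536 servings → $4.27.
canned tuna only: max(762/222, 239/24) = 9.958 servings → $9.96.
orange + lentils with both targets exact would need a negative amount; discard.
orange + canned tuna with both targets exact would need a negative amount; discard.
lentils + canned tuna with both targets exact would need a negative amount; discard.
The minimum over all feasible corners is $1.90.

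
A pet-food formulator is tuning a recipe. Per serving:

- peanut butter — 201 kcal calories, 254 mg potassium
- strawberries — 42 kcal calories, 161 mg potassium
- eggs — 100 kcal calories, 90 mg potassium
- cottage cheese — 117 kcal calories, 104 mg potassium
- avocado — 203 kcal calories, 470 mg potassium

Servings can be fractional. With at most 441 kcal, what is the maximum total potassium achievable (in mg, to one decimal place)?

Potassium per kcal: strawberries 3.833, avocado 2.315, peanut butter 1.264, eggs 0.9, cottage cheese 0.8889.
With no serving limits, spend the whole calories allowance on strawberries: 441 kcal / 42 kcal × 161 mg = 1690.5 mg.

1690.5 mg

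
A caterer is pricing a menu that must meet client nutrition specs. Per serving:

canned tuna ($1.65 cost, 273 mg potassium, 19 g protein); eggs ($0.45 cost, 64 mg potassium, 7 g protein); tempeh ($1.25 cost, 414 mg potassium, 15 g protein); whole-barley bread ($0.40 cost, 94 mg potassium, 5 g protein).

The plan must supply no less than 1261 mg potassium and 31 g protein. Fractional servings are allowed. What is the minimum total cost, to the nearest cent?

$3.81

canned tuna only: max(1261/273, 31/19) = 4.619 servings → $7.62.
eggs only: max(1261/64, 31/7) = 19.7 servings → $8.87.
tempeh only: max(1261/414, 31/15) = 3.046 servings → $3.81.
whole-barley bread only: max(1261/94, 31/5) = 13.41 servings → $5.37.
canned tuna + eggs: intersection lies outside the first quadrant.
canned tuna + tempeh: the both-tight solution has a negative serving — not a feasible corner.
canned tuna + whole-barley bread with both targets exact would need a negative amount; discard.
eggs + tempeh: intersection lies outside the first quadrant.
eggs + whole-barley bread: intersection lies outside the first quadrant.
tempeh + whole-barley bread: intersection lies outside the first quadrant.
Cheapest feasible corner: $3.81.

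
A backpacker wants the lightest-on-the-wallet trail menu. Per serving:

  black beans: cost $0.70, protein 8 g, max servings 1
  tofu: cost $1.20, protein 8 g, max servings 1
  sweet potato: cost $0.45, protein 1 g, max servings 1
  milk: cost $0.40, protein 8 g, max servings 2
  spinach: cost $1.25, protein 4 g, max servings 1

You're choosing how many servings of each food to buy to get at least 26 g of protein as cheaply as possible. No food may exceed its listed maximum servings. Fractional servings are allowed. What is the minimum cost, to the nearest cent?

$1.80

Cost per g of protein: milk $0.0500, black beans $0.0875, tofu $0.1500, spinach $0.3125, sweet potato $0.4500.
Take 2 servings of milk: +16.0 g protein for $0.80 (total $0.80, still need 10.0 g).
Take 1 serving of black beans: +8.0 g protein for $0.70 (total $1.50, still need 2.0 g).
Take 0.25 servings of tofu: +2.0 g protein for $0.30 (total $1.80, still need 0.0 g).
Greedy by cheapest-per-g is optimal for a single linear constraint, so the minimum cost is $1.80.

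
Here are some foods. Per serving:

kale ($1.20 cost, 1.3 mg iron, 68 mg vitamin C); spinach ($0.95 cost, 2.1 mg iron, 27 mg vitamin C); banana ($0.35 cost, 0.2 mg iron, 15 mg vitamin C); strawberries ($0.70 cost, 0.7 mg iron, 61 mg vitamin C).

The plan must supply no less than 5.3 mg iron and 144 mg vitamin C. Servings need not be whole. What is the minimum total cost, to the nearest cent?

$2.96

This is a tiny linear program; its minimum lies at a vertex of the feasible set. List the vertices and price them.
kale only: max(5.3/1.3, 144/68) = 4.077 servings → $4.89.
spinach only: max(5.3/2.1, 144/27) = 5.333 servings → $5.07.
banana only: max(5.3/0.2, 144/15) = 26.5 servings → $9.28.
strawberries only: max(5.3/0.7, 144/61) = 7.571 servings → $5.30.
kale + spinach with both tight: 1.479 servings and 1.608 servings → $3.30.
kale + banana with both targets exact would need a negative amount; discard.
kale + strawberries: the both-tight solution has a negative serving — not a feasible corner.
spinach + banana with both tight: 1.943 servings and 6.103 servings → $3.98.
spinach + strawberries with both tight: 2.038 servings and 1.459 servings → $2.96.
banana + strawberries: the both-tight solution has a negative serving — not a feasible corner.
The minimum over all feasible corners is $2.96.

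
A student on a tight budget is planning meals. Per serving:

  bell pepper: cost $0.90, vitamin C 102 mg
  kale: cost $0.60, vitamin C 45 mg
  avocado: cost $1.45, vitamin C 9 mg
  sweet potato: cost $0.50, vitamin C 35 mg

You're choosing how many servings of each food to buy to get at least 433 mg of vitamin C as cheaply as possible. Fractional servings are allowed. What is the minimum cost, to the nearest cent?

Cost per mg of vitamin C: bell pepper $0.0088, kale $0.0133, sweet potato $0.0143, avocado $0.1611.
With no serving limits, use only bell pepper: 433 mg / 102 mg = 4.245 servings × $0.90 = $3.82.

$3.82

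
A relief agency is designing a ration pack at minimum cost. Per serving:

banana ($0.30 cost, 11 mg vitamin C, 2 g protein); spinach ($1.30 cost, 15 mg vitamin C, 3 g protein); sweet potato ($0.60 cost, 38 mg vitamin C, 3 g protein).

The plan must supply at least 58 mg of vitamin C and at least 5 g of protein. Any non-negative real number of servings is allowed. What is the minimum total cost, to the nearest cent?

$0.96

The cheapest plan sits at a corner of the feasible region — with two constraints it uses at most two foods.
banana only: max(58/11, 5/2) = 5.273 servings → $1.58.
spinach only: max(58/15, 5/3) = 3.867 servings → $5.03.
sweet potato only: max(58/38, 5/3) = 1.667 servings → $1.00.
banana + spinach: intersection lies outside the first quadrant.
banana + sweet potato with both tight: 0.3721 servings and 1.419 servings → $0.96.
spinach + sweet potato with both tight: 0.2319 servings and 1.435 servings → $1.16.
Cheapest feasible corner: $0.96.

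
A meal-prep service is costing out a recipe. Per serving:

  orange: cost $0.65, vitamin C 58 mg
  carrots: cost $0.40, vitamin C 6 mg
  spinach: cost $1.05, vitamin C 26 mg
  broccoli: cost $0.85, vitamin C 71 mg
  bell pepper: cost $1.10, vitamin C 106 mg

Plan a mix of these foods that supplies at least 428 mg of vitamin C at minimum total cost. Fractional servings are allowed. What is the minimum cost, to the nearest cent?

Cost per mg of vitamin C: bell pepper $0.0104, orange $0.0112, broccoli $0.0120, spinach $0.0404, carrots $0.0667.
With no serving limits, use only bell pepper: 428 mg / 106 mg = 4.038 servings × $1.10 = $4.44.

$4.44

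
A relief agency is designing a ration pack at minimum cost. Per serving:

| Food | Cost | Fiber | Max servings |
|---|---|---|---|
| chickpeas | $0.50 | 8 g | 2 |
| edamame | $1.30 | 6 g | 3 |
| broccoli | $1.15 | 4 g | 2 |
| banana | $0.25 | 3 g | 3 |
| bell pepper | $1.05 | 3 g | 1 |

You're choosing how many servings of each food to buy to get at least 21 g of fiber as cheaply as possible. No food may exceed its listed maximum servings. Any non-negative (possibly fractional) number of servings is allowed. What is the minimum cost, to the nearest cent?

Cost per g of fiber: chickpeas $0.0625, banana $0.0833, edamame $0.2167, broccoli $0.2875, bell pepper $0.3500.
Take 2 servings of chickpeas: +16.0 g fiber for $1.00 (total $1.00, still need 5.0 g).
Take 1.667 servings of banana: +5.0 g fiber for $0.42 (total $1.42, still need 0.0 g).
Greedy by cheapest-per-g is optimal for a single linear constraint, so the minimum cost is $1.42.

$1.42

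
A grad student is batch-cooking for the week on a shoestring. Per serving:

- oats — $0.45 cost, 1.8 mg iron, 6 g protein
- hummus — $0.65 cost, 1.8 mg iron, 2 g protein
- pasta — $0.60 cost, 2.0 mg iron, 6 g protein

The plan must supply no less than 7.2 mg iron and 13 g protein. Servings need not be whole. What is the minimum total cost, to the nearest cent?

For a min-cost LP with two ≥-constraints, a basic feasible solution has at most two positive variables.
oats only: max(7.2/1.8, 13/6) = 4 servings → $1.80.
hummus only: max(7.2/1.8, 13/2) = 6.5 servings → $4.22.
pasta only: max(7.2/2.0, 13/6) = 3.6 servings → $2.16.
oats + hummus with both tight: 1.25 servings and 2.75 servings → $2.35.
oats + pasta: the both-tight solution has a negative serving — not a feasible corner.
hummus + pasta with both tight: 2.529 servings and 1.324 servings → $2.44.
Cheapest feasible corner: $1.80.

$1.80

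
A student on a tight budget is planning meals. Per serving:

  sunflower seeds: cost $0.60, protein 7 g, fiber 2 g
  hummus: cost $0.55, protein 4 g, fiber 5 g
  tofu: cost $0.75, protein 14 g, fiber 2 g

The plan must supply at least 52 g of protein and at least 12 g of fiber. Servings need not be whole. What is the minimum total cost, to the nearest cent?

An LP optimum is at a vertex; with two nutrient constraints at most two foods are used. Check each candidate.
sunflower seeds only: max(52/7, 12/2) = 7.429 servings → $4.46.
hummus only: max(52/4, 12/5) = 13 servings → $7.15.
tofu only: max(52/14, 12/2) = 6 servings → $4.50.
sunflower seeds + hummus: the both-tight solution has a negative serving — not a feasible corner.
sunflower seeds + tofu with both tight: 4.571 servings and 1.429 servings → $3.81.
hummus + tofu with both tight: 1.032 servings and 3.419 servings → $3.13.
The minimum over all feasible corners is $3.13.

$3.13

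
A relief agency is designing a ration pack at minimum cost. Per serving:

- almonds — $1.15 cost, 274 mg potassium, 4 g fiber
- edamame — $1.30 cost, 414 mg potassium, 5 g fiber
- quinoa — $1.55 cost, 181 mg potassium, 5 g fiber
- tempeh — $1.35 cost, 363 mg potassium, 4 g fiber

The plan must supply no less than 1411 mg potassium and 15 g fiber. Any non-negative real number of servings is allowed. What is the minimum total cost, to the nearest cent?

$4.43

This is a tiny linear program; its minimum lies at a vertex of the feasible set. List the vertices and price them.
almonds only: max(1411/274, 15/4) = 5.15 servings → $5.92.
edamame only: max(1411/414, 15/5) = 3.408 servings → $4.43.
quinoa only: max(1411/181, 15/5) = 7.796 servings → $12.08.
tempeh only: max(1411/363, 15/4) = 3.887 servings → $5.25.
almonds + edamame: intersection lies outside the first quadrant.
almonds + quinoa: the both-tight solution has a negative serving — not a feasible corner.
almonds + tempeh: intersection lies outside the first quadrant.
edamame + quinoa with both targets exact would need a negative amount; discard.
edamame + tempeh with both targets exact would need a negative amount; discard.
quinoa + tempeh: the both-tight solution has a negative serving — not a feasible corner.
The minimum over all feasible corners is $4.43.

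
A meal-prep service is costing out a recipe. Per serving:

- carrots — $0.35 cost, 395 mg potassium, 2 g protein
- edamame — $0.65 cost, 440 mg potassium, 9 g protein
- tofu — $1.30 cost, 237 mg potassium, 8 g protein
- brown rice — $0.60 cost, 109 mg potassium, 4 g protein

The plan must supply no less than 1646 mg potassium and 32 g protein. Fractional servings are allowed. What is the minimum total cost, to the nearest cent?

$2.37

The cheapest plan sits at a corner of the feasible region — with two constraints it uses at most two foods.
carrots only: max(1646/395, 32/2) = 16 servings → $5.60.
edamame only: max(1646/440, 32/9) = 3.741 servings → $2.43.
tofu only: max(1646/237, 32/8) = 6.945 servings → $9.03.
brown rice only: max(1646/109, 32/4) = 15.1 servings → $9.06.
carrots + edamame with both tight: 0.2744 servings and 3.495 servings → $2.37.
carrots + tofu with both tight: 2.079 servings and 3.48 servings → $5.25.
carrots + brown rice with both tight: 2.273 servings and 6.863 servings → $4.91.
edamame + tofu with both targets exact would need a negative amount; discard.
edamame + brown rice: the both-tight solution has a negative serving — not a feasible corner.
tofu + brown rice: the both-tight solution has a negative serving — not a feasible corner.
Cheapest feasible corner: $2.37.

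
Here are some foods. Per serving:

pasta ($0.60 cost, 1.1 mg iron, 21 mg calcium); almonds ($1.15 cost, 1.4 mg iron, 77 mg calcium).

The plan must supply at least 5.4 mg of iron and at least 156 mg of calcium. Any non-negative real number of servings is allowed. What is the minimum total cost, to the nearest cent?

$3.35

This is a tiny linear program; its minimum lies at a vertex of the feasible set. List the vertices and price them.
pasta only: max(5.4/1.1, 156/21) = 7.429 servings → $4.46.
almonds only: max(5.4/1.4, 156/77) = 3.857 servings → $4.44.
pasta + almonds with both tight: 3.57 servings and 1.052 servings → $3.35.
Cheapest feasible corner: $3.35.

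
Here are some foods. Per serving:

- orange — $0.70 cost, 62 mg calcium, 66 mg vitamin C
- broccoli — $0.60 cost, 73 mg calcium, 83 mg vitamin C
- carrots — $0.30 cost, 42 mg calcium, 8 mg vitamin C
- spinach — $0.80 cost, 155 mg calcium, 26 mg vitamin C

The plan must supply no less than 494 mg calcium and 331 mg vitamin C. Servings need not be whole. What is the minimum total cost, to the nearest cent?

Check every corner: each single food scaled to meet both minima, and each pair solved so both constraints bind.
orange only: max(494/62, 331/66) = 7.968 servings → $5.58.
broccoli only: max(494/73, 331/83) = 6.767 servings → $4.06.
carrots only: max(494/42, 331/8) = 41.38 servings → $12.41.
spinach only: max(494/155, 331/26) = 12.73 servings → $10.18.
orange + broccoli with both targets exact would need a negative amount; discard.
orange + carrots with both tight: 4.372 servings and 5.308 servings → $4.65.
orange + spinach with both tight: 4.463 servings and 1.402 servings → $4.25.
broccoli + carrots with both tight: 3.429 servings and 5.803 servings → $3.80.
broccoli + spinach with both tight: 3.507 servings and 1.535 servings → $3.33.
carrots + spinach: intersection lies outside the first quadrant.
So the least-cost plan costs $3.33.

$3.33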